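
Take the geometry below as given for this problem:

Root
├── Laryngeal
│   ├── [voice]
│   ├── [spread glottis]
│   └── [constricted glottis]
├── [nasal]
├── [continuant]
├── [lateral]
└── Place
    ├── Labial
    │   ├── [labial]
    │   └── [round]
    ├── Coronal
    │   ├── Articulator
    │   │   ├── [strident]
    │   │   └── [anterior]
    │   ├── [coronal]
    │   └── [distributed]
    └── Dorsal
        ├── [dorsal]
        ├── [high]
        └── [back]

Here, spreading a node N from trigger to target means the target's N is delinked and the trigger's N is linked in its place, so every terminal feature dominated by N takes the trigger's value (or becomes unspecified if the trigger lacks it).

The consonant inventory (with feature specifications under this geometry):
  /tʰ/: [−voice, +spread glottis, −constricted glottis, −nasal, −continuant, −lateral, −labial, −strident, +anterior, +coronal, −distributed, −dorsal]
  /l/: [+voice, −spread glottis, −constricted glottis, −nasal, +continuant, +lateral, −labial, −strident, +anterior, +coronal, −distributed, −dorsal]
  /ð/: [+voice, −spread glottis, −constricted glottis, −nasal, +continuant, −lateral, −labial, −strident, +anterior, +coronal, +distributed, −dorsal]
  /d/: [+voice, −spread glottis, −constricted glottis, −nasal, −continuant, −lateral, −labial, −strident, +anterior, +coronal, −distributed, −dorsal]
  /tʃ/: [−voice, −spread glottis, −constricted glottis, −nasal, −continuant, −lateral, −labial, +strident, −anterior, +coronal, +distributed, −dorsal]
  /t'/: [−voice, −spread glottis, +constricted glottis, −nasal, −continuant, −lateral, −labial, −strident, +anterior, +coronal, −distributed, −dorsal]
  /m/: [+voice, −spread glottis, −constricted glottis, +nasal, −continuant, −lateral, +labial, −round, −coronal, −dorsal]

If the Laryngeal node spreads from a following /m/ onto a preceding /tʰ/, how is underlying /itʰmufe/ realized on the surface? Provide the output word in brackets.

[idmufe]

Terminals under Laryngeal in this geometry: [voice], [spread glottis], [constricted glottis].
The target acquires /m/'s values for everything under Laryngeal — [+voice], [−spread glottis], [−constricted glottis] — while keeping its own [nasal], [continuant], [lateral], ….
This feature bundle is that of [d], so /itʰmufe/ surfaces as [idmufe].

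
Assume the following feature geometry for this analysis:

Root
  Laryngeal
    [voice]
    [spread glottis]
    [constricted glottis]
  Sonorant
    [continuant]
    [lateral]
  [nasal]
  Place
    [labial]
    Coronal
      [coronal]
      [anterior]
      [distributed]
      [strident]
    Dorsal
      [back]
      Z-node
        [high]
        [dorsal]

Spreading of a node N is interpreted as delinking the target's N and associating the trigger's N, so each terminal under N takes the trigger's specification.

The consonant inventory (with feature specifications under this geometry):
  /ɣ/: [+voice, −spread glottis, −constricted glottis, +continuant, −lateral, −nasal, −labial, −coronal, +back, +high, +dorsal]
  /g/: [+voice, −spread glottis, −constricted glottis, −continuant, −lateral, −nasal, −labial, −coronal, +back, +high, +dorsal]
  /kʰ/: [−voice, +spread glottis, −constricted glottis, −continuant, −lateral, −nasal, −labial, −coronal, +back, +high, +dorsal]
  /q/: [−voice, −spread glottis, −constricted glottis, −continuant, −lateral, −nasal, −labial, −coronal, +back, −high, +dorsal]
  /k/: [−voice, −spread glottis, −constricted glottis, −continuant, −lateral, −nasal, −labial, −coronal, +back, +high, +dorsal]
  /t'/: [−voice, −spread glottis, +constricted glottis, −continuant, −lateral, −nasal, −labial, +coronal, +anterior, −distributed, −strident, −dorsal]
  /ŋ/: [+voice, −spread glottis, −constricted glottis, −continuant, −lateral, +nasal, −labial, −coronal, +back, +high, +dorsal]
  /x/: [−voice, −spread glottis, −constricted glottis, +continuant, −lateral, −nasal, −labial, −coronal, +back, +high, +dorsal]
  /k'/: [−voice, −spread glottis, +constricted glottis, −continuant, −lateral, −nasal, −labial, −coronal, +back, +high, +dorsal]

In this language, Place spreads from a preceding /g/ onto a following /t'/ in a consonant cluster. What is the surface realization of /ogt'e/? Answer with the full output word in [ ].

The Place node dominates the terminals [labial], [coronal], [anterior], [distributed], [strident], [back], [high], [dorsal].
Spreading Place from /g/ onto /t'/ replaces those values with /g/'s: [−labial], [−coronal], [+back], [+high], [+dorsal]. Features outside Place ([voice], [spread glottis], [constricted glottis], …) stay as in /t'/.
The resulting bundle matches /k'/ in the inventory; substituting it for /t'/ gives [ogk'e].

[ogk'e]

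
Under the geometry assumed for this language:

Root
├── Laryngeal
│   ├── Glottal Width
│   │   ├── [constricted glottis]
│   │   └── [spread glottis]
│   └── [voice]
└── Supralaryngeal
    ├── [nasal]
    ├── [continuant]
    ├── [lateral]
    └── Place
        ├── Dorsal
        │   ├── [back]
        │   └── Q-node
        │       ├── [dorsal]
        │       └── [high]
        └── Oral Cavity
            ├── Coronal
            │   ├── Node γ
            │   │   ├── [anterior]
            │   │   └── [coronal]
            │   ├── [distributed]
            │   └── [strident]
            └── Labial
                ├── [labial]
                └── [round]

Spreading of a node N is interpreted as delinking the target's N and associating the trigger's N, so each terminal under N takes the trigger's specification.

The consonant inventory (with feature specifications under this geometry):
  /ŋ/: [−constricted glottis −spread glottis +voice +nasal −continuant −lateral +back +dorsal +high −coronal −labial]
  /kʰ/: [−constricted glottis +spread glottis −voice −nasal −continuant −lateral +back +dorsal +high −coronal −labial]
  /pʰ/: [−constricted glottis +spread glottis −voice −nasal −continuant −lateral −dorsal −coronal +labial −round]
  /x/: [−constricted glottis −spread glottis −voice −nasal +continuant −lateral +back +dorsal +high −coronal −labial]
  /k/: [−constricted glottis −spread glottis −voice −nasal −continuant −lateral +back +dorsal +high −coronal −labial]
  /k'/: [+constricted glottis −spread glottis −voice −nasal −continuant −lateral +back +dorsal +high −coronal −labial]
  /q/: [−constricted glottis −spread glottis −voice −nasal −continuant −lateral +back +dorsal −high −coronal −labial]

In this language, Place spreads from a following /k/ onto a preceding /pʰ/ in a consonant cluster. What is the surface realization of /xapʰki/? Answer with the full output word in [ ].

[xakʰki]

Place immediately or transitively dominates [back], [dorsal], [high], [anterior], [coronal], [distributed], [strident], [labial], [round].
Spreading Place from /k/ onto /pʰ/ replaces those values with /k/'s: [+back], [+dorsal], [+high], [−coronal], [−labial]. Features outside Place ([constricted glottis], [spread glottis], [voice], …) stay as in /pʰ/.
The resulting bundle matches /kʰ/ in the inventory; substituting it for /pʰ/ gives [xakʰki].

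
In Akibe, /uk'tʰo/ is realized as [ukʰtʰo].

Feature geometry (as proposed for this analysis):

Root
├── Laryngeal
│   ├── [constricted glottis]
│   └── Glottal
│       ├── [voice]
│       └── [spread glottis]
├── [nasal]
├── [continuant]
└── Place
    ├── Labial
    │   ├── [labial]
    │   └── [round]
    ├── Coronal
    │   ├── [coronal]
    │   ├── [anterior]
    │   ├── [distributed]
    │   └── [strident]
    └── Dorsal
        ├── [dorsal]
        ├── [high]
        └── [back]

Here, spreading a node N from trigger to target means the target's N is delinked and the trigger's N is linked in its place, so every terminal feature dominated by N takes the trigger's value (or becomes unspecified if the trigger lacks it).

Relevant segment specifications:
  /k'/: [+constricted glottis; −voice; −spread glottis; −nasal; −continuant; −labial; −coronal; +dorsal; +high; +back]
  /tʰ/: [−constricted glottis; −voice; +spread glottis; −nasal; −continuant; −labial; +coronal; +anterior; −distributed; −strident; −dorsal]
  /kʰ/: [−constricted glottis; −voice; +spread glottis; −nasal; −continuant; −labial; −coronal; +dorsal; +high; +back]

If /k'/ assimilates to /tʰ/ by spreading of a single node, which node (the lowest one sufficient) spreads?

Laryngeal

Feature comparison: [spread glottis], [constricted glottis] differ between /k'/ and [kʰ]; the remaining terminals match.
Tracing each changed feature up the tree, the paths first meet at Laryngeal; any lower node misses at least one of them.
Spreading Laryngeal from /tʰ/ overwrites each of those terminals with /tʰ/'s values, yielding exactly [kʰ].
Since [dorsal], [coronal] are preserved even though /tʰ/ disagrees there, no node above Laryngeal spread.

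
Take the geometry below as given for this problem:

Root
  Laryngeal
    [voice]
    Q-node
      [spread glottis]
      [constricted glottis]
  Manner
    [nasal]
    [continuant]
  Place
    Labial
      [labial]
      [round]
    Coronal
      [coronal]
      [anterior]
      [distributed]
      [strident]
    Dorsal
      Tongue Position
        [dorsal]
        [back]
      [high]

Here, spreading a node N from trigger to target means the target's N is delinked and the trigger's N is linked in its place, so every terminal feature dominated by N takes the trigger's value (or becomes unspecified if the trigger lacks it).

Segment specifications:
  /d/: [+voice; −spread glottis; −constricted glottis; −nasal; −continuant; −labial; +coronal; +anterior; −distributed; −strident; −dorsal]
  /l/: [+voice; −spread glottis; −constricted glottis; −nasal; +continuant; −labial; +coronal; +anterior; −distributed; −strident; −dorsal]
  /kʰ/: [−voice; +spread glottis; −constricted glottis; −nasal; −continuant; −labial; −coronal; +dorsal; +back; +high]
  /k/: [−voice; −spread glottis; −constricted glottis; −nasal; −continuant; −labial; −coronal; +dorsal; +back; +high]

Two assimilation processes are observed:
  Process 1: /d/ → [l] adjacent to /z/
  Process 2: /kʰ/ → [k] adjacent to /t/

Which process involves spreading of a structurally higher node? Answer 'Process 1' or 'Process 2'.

Process 1: the feature that changes is [continuant]; the minimal node is [continuant] (depth 2).
In Process 2, [spread glottis] changes, so the minimal spreading node is [spread glottis] at depth 3.
[continuant] is closer to Root than [spread glottis], so Process 1 spreads the higher node.

Process 1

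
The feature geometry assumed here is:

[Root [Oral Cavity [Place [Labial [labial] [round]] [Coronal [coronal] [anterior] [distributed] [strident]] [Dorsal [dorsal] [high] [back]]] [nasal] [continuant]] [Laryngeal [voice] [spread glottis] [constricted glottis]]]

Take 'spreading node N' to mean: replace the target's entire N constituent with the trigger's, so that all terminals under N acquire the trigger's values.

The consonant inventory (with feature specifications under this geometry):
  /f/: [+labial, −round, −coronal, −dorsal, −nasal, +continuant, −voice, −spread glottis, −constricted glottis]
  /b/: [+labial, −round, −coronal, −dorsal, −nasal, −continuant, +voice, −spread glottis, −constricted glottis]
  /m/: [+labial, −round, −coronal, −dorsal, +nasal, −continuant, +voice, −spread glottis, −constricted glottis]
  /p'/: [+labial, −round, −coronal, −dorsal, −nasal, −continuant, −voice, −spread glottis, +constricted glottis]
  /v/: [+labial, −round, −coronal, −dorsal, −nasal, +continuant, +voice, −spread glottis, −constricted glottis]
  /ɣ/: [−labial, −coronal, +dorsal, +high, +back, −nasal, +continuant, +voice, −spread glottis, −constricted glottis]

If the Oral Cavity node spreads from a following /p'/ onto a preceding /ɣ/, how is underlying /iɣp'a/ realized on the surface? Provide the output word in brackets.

Terminals under Oral Cavity in this geometry: [labial], [round], [coronal], [anterior], [distributed], [strident], [dorsal], [high], [back], [nasal], [continuant].
After delinking /ɣ/'s Oral Cavity and linking /p'/'s, the affected terminals become [+labial], [−round], [−coronal], [−dorsal], [−nasal], [−continuant]; [voice], [spread glottis], [constricted glottis] (outside Oral Cavity) are retained from /ɣ/.
Among the inventory, only /b/ has exactly this specification, giving the surface form [ibp'a].

[ibp'a]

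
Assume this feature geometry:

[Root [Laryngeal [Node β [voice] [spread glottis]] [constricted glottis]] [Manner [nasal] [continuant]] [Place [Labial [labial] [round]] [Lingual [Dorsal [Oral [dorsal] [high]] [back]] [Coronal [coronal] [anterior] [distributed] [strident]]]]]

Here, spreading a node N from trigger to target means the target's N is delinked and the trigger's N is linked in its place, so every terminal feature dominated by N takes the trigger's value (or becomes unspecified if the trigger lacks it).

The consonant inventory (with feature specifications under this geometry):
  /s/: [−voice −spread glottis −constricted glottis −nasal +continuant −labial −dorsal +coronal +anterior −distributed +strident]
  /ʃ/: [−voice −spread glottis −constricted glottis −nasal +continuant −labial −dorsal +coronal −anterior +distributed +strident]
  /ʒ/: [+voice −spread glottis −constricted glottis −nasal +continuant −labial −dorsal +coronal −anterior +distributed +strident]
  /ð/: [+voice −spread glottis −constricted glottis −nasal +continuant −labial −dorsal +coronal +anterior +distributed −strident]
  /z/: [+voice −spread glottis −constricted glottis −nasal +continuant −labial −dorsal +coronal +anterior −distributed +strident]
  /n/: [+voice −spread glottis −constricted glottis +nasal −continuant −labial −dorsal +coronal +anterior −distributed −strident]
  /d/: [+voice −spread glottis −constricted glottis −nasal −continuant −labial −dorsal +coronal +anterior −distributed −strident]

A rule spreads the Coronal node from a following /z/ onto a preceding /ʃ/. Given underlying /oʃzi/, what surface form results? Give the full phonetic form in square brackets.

[oszi]

Coronal immediately or transitively dominates [coronal], [anterior], [distributed], [strident].
Spreading Coronal from /z/ onto /ʃ/ replaces those values with /z/'s: [+coronal], [+anterior], [−distributed], [+strident]. Features outside Coronal ([voice], [spread glottis], [constricted glottis], …) stay as in /ʃ/.
This feature bundle is that of [s], so /oʃzi/ surfaces as [oszi].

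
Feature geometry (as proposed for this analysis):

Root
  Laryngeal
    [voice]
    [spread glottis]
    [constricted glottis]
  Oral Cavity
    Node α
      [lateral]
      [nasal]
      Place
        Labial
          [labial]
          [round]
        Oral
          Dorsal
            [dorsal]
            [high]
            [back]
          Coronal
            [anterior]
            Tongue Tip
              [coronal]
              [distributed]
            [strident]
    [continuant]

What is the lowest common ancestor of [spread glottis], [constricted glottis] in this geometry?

[spread glottis]: Root / Laryngeal / [spread glottis].
[constricted glottis]: Root / Laryngeal / [constricted glottis].
The listed terminals split across distinct daughters of Laryngeal, so Laryngeal itself is the smallest node containing them all.

Laryngeal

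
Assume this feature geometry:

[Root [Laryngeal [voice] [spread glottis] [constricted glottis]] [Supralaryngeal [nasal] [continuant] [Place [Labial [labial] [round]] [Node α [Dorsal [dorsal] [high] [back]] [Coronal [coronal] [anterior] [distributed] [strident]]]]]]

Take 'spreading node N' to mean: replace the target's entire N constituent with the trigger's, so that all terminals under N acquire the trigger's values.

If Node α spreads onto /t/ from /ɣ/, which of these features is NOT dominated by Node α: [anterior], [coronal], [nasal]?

The terminals dominated by Node α are [dorsal], [high], [back], [coronal], [anterior], [distributed], [strident].
[anterior], [coronal] all lie under Node α, so they are overwritten when Node α spreads.
[nasal] is not within the Node α subtree (it hangs from Supralaryngeal), so /t/'s [nasal] value survives.

[nasal]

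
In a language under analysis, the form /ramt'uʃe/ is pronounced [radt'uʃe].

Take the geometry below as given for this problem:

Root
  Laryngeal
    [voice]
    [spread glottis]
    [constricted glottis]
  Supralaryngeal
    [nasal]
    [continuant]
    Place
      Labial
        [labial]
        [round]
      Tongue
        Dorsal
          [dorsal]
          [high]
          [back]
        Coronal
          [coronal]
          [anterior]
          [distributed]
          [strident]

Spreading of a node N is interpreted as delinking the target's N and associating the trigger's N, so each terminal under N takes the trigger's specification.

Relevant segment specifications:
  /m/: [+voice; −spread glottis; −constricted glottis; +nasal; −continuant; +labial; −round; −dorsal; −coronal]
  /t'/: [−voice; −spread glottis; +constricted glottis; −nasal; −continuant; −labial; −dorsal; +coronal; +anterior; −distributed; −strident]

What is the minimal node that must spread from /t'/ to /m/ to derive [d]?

Supralaryngeal

Comparing /m/ with its surface form [d], the features that change are [nasal], [labial], [round], [coronal], [anterior], [distributed], [strident].
In this geometry the lowest node dominating all of them is Supralaryngeal: every daughter of Supralaryngeal dominates only a proper subset, so no lower node suffices.
Spreading Supralaryngeal from /t'/ overwrites each of those terminals with /t'/'s values, yielding exactly [d].
Had Root spread, [constricted glottis], [voice] would have taken /t'/'s values; they stay as in /m/, confirming the spreading constituent is exactly Supralaryngeal.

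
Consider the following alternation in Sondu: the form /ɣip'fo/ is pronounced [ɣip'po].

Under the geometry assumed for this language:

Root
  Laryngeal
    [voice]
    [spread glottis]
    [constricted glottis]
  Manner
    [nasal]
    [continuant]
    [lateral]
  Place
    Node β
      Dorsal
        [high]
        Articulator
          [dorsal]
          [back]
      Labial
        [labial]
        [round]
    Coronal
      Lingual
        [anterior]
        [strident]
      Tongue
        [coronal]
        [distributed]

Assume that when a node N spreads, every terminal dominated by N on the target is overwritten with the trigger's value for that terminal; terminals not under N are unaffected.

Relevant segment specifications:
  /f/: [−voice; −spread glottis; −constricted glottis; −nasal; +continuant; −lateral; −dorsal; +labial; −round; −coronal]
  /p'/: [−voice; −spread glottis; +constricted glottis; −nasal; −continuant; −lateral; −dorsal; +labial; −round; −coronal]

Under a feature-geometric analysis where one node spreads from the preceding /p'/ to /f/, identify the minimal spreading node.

[continuant]

Feature comparison: [continuant] differs between /f/ and [p]; the remaining terminals match.
With a single altered terminal, the smallest constituent that could spread is that terminal — [continuant].
[constricted glottis] stays as in /f/ although /p'/ differs there, so no node dominating it spread; among the remaining candidates [continuant] is the lowest that derives the output.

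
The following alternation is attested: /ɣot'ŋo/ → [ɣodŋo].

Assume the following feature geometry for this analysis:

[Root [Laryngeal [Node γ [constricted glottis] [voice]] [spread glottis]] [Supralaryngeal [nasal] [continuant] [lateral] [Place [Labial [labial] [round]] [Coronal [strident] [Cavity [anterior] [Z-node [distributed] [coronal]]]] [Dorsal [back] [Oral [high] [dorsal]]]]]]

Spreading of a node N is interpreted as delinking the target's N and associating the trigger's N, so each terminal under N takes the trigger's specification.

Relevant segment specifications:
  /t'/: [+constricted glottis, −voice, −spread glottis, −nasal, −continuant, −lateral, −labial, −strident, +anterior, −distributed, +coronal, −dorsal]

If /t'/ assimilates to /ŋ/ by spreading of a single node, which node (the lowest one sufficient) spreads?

The alternation /t'/ → [d] changes [voice], [constricted glottis] and nothing else.
Tracing each changed feature up the tree, the paths first meet at Node γ; any lower node misses at least one of them.
If Node γ spreads, every terminal under it takes /ŋ/'s value, producing [d] as observed.
Features on which the two segments disagree outside Node γ, such as [coronal], [nasal], are unchanged — nothing dominating them spread, and Node γ is the minimal sufficient constituent.

Node γ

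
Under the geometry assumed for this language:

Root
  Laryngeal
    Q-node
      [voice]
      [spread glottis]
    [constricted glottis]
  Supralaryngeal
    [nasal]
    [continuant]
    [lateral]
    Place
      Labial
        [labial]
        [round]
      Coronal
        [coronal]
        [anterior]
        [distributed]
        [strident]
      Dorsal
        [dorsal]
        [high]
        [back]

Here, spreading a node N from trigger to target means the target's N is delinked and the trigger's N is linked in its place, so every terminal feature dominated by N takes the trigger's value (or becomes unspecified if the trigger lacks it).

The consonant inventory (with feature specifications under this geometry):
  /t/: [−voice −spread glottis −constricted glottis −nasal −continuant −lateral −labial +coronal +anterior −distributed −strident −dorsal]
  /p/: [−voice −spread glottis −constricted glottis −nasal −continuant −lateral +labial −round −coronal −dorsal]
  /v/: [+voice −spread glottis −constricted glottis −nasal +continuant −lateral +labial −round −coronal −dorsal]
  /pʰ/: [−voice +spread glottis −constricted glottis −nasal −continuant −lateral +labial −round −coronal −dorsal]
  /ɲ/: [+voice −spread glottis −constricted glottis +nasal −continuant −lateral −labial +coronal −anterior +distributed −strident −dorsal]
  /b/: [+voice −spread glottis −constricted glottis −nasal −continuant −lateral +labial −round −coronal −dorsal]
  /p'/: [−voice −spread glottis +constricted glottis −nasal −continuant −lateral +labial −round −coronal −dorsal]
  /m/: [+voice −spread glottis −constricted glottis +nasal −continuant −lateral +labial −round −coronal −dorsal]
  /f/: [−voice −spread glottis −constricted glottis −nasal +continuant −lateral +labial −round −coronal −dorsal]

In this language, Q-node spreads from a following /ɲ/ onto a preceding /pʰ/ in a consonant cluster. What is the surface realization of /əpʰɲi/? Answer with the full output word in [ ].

[əbɲi]

Terminals under Q-node in this geometry: [voice], [spread glottis].
Spreading Q-node from /ɲ/ onto /pʰ/ replaces those values with /ɲ/'s: [+voice], [−spread glottis]. Features outside Q-node ([constricted glottis], [nasal], [continuant], …) stay as in /pʰ/.
Among the inventory, only /b/ has exactly this specification, giving the surface form [əbɲi].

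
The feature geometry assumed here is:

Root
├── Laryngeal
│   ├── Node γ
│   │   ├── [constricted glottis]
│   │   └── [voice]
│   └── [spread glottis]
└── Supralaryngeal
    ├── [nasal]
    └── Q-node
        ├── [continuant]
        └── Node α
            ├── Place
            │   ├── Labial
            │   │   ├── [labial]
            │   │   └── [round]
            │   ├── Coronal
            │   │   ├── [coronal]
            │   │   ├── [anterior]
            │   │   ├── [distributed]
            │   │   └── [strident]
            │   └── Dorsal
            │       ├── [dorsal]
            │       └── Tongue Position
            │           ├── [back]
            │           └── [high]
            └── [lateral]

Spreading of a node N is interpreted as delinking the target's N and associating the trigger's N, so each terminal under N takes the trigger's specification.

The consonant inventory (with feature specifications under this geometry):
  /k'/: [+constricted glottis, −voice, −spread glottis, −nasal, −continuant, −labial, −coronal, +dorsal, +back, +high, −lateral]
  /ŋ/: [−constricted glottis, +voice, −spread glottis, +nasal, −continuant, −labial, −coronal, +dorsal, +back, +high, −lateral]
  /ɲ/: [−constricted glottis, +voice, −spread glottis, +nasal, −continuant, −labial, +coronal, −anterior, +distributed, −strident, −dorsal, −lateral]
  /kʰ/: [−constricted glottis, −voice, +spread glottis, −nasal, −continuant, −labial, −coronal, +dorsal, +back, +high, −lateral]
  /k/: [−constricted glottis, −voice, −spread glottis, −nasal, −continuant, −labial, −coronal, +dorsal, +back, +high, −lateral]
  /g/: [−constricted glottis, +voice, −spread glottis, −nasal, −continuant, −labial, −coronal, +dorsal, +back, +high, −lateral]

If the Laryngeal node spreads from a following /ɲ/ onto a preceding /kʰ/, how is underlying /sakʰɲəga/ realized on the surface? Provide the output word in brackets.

Terminals under Laryngeal in this geometry: [constricted glottis], [voice], [spread glottis].
After delinking /kʰ/'s Laryngeal and linking /ɲ/'s, the affected terminals become [−constricted glottis], [+voice], [−spread glottis]; [nasal], [continuant], [labial], … (outside Laryngeal) are retained from /kʰ/.
This feature bundle is that of [g], so /sakʰɲəga/ surfaces as [sagɲəga].

[sagɲəga]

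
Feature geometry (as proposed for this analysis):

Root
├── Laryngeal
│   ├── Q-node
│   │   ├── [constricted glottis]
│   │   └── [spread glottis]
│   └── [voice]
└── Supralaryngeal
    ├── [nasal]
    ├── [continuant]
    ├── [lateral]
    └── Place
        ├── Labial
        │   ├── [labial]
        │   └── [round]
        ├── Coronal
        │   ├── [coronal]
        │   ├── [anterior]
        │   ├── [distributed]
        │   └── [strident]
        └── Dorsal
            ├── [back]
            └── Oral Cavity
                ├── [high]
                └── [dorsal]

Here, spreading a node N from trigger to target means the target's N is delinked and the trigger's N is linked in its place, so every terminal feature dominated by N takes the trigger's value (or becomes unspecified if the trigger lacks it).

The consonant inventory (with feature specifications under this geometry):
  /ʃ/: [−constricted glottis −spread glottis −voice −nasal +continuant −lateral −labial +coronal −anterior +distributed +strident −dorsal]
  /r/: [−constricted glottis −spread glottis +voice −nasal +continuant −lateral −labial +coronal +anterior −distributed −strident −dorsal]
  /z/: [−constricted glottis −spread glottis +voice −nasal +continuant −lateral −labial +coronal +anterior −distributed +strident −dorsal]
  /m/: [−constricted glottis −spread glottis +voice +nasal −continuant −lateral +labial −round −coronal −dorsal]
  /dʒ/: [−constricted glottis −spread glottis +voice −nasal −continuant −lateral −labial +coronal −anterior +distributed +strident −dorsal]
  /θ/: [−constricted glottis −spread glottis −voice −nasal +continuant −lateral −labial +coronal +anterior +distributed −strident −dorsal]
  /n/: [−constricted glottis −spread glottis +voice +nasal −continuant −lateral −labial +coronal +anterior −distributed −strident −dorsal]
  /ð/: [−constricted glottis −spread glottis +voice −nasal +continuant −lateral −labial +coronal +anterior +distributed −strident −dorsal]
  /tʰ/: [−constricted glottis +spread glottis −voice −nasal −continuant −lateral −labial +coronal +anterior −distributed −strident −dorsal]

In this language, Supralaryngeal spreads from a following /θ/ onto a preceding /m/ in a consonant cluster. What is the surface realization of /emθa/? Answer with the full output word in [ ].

[eðθa]

Supralaryngeal immediately or transitively dominates [nasal], [continuant], [lateral], [labial], [round], [coronal], [anterior], [distributed], [strident], [back], [high], [dorsal].
Spreading Supralaryngeal from /θ/ onto /m/ replaces those values with /θ/'s: [−nasal], [+continuant], [−lateral], [−labial], [+coronal], [+anterior], [+distributed], [−strident], [−dorsal]. Features outside Supralaryngeal ([constricted glottis], [spread glottis], [voice]) stay as in /m/.
The resulting bundle matches /ð/ in the inventory; substituting it for /m/ gives [eðθa].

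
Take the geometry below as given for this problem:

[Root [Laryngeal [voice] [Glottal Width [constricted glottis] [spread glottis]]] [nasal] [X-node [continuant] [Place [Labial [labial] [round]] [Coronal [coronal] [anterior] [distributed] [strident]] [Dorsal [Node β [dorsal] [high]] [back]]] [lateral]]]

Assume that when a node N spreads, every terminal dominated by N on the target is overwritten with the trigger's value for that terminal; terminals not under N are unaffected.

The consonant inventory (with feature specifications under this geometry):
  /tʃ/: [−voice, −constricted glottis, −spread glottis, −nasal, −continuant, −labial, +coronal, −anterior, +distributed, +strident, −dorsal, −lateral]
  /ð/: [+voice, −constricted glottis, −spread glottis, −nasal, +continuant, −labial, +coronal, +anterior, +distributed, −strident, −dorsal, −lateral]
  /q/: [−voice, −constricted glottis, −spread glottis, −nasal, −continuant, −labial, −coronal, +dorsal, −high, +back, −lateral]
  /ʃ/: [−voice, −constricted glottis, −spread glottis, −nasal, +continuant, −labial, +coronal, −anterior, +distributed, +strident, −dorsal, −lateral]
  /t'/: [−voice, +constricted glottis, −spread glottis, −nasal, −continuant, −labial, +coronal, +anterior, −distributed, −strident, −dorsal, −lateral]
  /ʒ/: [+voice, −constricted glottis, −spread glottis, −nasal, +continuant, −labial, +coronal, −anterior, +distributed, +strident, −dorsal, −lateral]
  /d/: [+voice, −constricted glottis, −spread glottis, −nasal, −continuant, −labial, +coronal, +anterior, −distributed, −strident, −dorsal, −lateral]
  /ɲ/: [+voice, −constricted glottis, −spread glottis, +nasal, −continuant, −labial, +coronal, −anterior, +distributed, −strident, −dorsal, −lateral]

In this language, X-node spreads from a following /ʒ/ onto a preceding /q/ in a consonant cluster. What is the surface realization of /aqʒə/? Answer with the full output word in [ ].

The X-node node dominates the terminals [continuant], [labial], [round], [coronal], [anterior], [distributed], [strident], [dorsal], [high], [back], [lateral].
Spreading X-node from /ʒ/ onto /q/ replaces those values with /ʒ/'s: [+continuant], [−labial], [+coronal], [−anterior], [+distributed], [+strident], [−dorsal], [−lateral]. Features outside X-node ([voice], [constricted glottis], [spread glottis], …) stay as in /q/.
The resulting bundle matches /ʃ/ in the inventory; substituting it for /q/ gives [aʃʒə].

[aʃʒə]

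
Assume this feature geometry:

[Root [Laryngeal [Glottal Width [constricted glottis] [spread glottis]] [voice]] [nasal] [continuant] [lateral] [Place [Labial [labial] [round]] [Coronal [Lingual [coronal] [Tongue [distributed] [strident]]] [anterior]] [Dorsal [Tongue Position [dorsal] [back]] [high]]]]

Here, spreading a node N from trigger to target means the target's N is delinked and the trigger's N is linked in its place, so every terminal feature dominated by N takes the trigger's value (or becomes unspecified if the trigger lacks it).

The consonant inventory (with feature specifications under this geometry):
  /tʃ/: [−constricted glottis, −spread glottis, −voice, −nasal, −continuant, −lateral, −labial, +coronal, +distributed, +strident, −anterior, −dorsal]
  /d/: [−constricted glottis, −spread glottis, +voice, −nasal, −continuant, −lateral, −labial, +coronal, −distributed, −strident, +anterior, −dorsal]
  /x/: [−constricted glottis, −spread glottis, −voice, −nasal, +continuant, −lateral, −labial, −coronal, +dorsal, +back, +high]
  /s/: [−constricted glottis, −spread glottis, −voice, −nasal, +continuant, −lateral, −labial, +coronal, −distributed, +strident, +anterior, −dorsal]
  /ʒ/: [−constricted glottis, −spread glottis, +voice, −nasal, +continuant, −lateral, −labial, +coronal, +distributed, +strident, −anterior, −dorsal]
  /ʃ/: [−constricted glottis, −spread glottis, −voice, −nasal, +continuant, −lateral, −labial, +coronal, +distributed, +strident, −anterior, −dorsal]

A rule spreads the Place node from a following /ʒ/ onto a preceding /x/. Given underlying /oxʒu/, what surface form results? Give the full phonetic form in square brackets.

Place immediately or transitively dominates [labial], [round], [coronal], [distributed], [strident], [anterior], [dorsal], [back], [high].
The target acquires /ʒ/'s values for everything under Place — [−labial], [+coronal], [+distributed], [+strident], [−anterior], [−dorsal] — while keeping its own [constricted glottis], [spread glottis], [voice], ….
Among the inventory, only /ʃ/ has exactly this specification, giving the surface form [oʃʒu].

[oʃʒu]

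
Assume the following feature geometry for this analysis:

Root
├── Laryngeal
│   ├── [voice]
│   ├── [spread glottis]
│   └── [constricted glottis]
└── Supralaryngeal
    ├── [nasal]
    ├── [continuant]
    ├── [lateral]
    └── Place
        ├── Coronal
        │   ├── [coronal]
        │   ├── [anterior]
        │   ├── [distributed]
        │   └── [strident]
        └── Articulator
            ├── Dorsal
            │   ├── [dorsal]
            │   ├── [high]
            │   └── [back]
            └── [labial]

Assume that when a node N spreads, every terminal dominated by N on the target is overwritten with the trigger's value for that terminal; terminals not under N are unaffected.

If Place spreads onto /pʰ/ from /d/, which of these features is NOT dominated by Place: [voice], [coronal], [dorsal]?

Place dominates exactly [coronal], [anterior], [distributed], [strident], [dorsal], [high], [back], [labial].
Spreading Place replaces [coronal], [dorsal] with the trigger's values, since each sits inside the Place constituent.
But [voice] is a dependent of Laryngeal, outside Place; it is therefore untouched by the spreading.

[voice]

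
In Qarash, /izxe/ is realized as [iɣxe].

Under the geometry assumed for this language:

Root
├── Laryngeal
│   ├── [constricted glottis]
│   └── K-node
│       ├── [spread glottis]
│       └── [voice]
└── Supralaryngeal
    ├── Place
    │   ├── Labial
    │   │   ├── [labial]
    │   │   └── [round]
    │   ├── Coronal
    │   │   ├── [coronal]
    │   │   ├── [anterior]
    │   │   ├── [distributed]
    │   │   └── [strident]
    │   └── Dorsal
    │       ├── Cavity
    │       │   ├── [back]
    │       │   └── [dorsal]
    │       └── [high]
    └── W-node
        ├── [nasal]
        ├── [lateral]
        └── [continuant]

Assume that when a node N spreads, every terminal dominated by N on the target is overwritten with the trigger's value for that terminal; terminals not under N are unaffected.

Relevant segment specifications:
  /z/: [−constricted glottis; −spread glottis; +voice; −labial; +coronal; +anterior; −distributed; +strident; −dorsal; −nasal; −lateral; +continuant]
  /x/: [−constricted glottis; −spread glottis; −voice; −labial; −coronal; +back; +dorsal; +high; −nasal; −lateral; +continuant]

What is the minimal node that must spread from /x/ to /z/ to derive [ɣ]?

The alternation /z/ → [ɣ] changes [coronal], [anterior], [distributed], [strident], [dorsal], [high], [back] and nothing else.
Tracing each changed feature up the tree, the paths first meet at Place; any lower node misses at least one of them.
Spreading Place from /x/ overwrites each of those terminals with /x/'s values, yielding exactly [ɣ].
[voice], a feature on which the two segments disagree outside Place, is unchanged — nothing dominating it spread, and Place is the minimal sufficient constituent.

Place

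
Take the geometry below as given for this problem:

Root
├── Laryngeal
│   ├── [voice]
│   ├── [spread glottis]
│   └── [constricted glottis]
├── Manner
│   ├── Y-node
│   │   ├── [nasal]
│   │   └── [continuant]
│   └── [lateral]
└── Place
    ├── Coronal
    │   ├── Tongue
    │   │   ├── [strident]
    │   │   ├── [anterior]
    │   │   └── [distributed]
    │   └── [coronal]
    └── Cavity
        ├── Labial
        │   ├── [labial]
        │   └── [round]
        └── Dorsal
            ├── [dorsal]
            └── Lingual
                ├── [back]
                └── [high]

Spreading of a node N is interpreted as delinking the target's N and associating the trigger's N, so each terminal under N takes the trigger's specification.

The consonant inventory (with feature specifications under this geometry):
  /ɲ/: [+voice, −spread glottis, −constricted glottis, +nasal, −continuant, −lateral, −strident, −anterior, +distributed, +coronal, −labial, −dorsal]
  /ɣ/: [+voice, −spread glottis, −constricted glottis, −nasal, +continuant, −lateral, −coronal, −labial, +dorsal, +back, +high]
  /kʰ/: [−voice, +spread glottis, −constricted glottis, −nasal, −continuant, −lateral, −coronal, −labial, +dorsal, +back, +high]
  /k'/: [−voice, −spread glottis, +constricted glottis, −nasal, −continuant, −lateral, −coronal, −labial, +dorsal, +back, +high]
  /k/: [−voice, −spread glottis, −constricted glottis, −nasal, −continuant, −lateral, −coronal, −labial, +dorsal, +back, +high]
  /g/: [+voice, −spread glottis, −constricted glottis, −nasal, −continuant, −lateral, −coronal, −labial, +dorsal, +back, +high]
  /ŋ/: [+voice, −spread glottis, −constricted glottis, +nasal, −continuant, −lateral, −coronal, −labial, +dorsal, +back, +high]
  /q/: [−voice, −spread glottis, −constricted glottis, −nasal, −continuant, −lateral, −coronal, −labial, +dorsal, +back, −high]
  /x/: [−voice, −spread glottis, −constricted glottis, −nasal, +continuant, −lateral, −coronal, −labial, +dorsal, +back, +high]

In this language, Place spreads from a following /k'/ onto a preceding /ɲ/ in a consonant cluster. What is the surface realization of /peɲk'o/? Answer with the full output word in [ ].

[peŋk'o]

Place immediately or transitively dominates [strident], [anterior], [distributed], [coronal], [labial], [round], [dorsal], [back], [high].
After delinking /ɲ/'s Place and linking /k'/'s, the affected terminals become [−coronal], [−labial], [+dorsal], [+back], [+high]; [voice], [spread glottis], [constricted glottis], … (outside Place) are retained from /ɲ/.
The resulting bundle matches /ŋ/ in the inventory; substituting it for /ɲ/ gives [peŋk'o].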